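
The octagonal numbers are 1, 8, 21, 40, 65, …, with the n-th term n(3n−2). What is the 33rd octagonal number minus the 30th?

561

33·(3·33 − 2) = 3201 and 30·(3·30 − 2) = 2640.
Difference: 3201 − 2640 = 561.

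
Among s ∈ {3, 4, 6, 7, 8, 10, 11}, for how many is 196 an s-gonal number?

s = 3: P(3, 19) = 190 and P(3, 20) = 210; 196 is not s-gonal.
s = 4: P(4, 14) = 196. ✓
s = 6: P(6, 10) = 190 and P(6, 11) = 231; 196 is not s-gonal.
s = 7: P(7, 9) = 189 and P(7, 10) = 235; 196 is not s-gonal.
s = 8: P(8, 8) = 176 and P(8, 9) = 225; 196 is not s-gonal.
s = 10: P(10, 7) = 175 and P(10, 8) = 232; 196 is not s-gonal.
s = 11: P(11, 7) = 196. ✓
Hits: s ∈ {4, 11} → 2.

2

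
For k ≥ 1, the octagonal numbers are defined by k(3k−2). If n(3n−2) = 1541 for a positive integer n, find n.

23

Set n(3n−2) = 1541, giving 3n² − 2n − 1541 = 0.
So n = (2 + 136) / 6 = 138/6 = 23.
Check: 23·(3·23 − 2) = 1541. ✓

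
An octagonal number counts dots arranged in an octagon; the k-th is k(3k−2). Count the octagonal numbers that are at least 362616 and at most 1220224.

The n-th octagonal number is n(3n−2).
Smallest index with value ≥ 362616: n = 348 (giving 362616).
Largest index with value ≤ 1220224: n = 638 (giving 1219856).
Indices 348 through 638: 291 terms.

291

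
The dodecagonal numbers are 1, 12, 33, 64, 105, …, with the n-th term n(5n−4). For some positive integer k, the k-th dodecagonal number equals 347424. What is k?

264

Set n(5n−4) = 347424, giving 5n² − 4n − 347424 = 0.
The discriminant is 16 + 20·347424 = 6948496, and √6948496 = 2636.
So n = (4 + 2636) / 10 = 2640/10 = 264.
Check: 264·(5·264 − 4) = 347424. ✓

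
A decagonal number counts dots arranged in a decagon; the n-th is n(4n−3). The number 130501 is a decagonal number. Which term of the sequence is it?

181

Set n(4n−3) = 130501, giving 4n² − 3n − 130501 = 0.
The discriminant is 9 + 16·130501 = 2088025, and √2088025 = 1445.
So n = (3 + 1445) / 8 = 1448/8 = 181.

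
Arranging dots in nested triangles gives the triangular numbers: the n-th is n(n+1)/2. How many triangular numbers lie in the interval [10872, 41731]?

142

The n-th triangular number is n(n+1)/2.
Smallest index with value ≥ 10872: n = 147 (giving 10878).
Largest index with value ≤ 41731: n = 288 (giving 41616).
Indices 147 through 288: 142 terms.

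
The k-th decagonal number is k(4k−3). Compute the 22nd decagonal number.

22·(4·22 − 3) = 22·85 = 1870.

1870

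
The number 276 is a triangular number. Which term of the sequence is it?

23

Set n(n+1)/2 = 276, giving n² + n − 552 = 0.
The discriminant is 1 + 8·276 = 2209, and √2209 = 47.
So n = (-1 + 47) / 2 = 46/2 = 23.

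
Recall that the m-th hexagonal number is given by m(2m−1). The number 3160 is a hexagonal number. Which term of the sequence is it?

Set n(2n−1) = 3160, giving 2n² − n − 3160 = 0.
The discriminant is 1 + 8·3160 = 25281, and √25281 = 159.
So n = (1 + 159) / 4 = 160/4 = 40.

40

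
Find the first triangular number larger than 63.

Solve n(n+1)/2 > 63 for integer n.
The largest n with value ≤ 63 is 10 (since 55 ≤ 63 < 66), so the first above is n = 11, value 66.

66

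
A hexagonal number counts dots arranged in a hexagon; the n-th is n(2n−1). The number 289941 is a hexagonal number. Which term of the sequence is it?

Set n(2n−1) = 289941, giving 2n² − n − 289941 = 0.
So n = (1 + 1523) / 4 = 1524/4 = 381.
Check: 381·(2·381 − 1) = 289941. ✓

381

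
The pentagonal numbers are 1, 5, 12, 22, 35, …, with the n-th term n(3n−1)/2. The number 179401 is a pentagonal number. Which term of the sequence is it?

346

Set n(3n−1)/2 = 179401, giving 3n² − n − 358802 = 0.
So n = (1 + 2075) / 6 = 2076/6 = 346.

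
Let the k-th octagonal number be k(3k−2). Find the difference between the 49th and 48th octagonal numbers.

289

Consecutive octagonal numbers differ by 6n − 5: here 6·49 − 5 = 289.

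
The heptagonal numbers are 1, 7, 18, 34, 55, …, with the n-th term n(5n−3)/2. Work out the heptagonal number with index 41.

4141

41·(5·41 − 3)/2 = 41·202/2 = 41·101 = 4141.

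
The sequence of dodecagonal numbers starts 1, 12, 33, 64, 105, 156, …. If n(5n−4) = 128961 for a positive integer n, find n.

161

Set n(5n−4) = 128961, giving 5n² − 4n − 128961 = 0.
The discriminant is 16 + 20·128961 = 2579236, and √2579236 = 1606.
So n = (4 + 1606) / 10 = 1610/10 = 161.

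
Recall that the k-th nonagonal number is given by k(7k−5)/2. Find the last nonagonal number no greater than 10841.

10836

Solve n(7n−5)/2 ≤ 10841 for integer n.
n = 56 gives 10836 ≤ 10841, while n = 57 gives 11229 > 10841; so the answer is 10836.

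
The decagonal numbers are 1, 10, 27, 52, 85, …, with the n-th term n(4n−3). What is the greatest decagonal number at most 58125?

Solve n(4n−3) ≤ 58125 for integer n.
n = 120 gives 57240 ≤ 58125, while n = 121 gives 58201 > 58125; so the answer is 57240.

57240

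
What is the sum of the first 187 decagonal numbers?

8736266

Σ i(4i−3) = 4Σi² − 3Σi over i = 1..187.
Σi = 17578 and Σi² = 2197250.
4·2197250 − 3·17578 = 8736266.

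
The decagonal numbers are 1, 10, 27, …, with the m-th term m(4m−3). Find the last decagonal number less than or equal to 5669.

Solve n(4n−3) ≤ 5669 for integer n.
n = 38 gives 5662 ≤ 5669, while n = 39 gives 5967 > 5669; so the answer is 5662.

5662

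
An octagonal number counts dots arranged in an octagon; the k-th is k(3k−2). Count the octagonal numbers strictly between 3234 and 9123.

22

The n-th octagonal number is n(3n−2).
Smallest index with value > 3234: n = 34 (giving 3400).
Largest index with value < 9123: n = 55 (giving 8965).
Indices 34 through 55: 22 terms.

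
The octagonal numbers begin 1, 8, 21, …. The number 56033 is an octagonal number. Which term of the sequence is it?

137

Set n(3n−2) = 56033, giving 3n² − 2n − 56033 = 0.
The discriminant is 4 + 12·56033 = 672400, and √672400 = 820.
So n = (2 + 820) / 6 = 822/6 = 137.
Check: 137·(3·137 − 2) = 56033. ✓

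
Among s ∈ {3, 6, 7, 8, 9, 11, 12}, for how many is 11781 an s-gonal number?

3

s = 3: P(3, 153) = 11781. ✓
s = 6: P(6, 77) = 11781. ✓
s = 7: P(7, 68) = 11458 and P(7, 69) = 11799; 11781 is not s-gonal.
s = 8: P(8, 63) = 11781. ✓
s = 9: P(9, 58) = 11629 and P(9, 59) = 12036; 11781 is not s-gonal.
s = 11: P(11, 51) = 11526 and P(11, 52) = 11986; 11781 is not s-gonal.
s = 12: P(12, 48) = 11328 and P(12, 49) = 11809; 11781 is not s-gonal.
Hits: s ∈ {3, 6, 8} → 3.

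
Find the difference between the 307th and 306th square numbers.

613

n² − (n−1)² = 2n − 1, so 307² − 306² = 2·307 − 1 = 613.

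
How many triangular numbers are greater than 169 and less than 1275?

32

The n-th triangular number is n(n+1)/2.
Smallest index with value > 169: n = 18 (giving 171).
Largest index with value < 1275: n = 49 (giving 1225).
Indices 18 through 49: 32 terms.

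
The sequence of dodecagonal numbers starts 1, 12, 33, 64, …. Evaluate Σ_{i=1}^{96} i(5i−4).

1479056

Σ i(5i−4) = 5Σi² − 4Σi over i = 1..96.
Σi = 4656 and Σi² = 299536.
5·299536 − 4·4656 = 1479056.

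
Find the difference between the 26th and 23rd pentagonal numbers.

26·(3·26 − 1)/2 = 1001 and 23·(3·23 − 1)/2 = 782.
Difference: 1001 − 782 = 219.

219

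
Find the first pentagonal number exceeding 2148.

2262

Solve n(3n−1)/2 > 2148 for integer n.
The largest n with value ≤ 2148 is 38 (since 2147 ≤ 2148 < 2262), so the first above is n = 39, value 2262.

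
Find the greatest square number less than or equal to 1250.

Solve n² ≤ 1250 for integer n.
n = 35 gives 1225 ≤ 1250, while n = 36 gives 1296 > 1250; so the answer is 1225.

1225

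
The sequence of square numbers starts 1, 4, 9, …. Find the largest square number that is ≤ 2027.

2025

Solve n² ≤ 2027 for integer n.
n = 45 gives 2025 ≤ 2027, while n = 46 gives 2116 > 2027; so the answer is 2025.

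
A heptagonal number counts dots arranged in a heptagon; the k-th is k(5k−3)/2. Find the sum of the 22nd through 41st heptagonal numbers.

Σ i(5i−3)/2 = (5Σi² − 3Σi) / 2 over i = 22..41.
Σi = 861 − 231 = 630 and Σi² = 23821 − 3311 = 20510.
(5·20510 − 3·630) / 2 = 100660/2 = 50330.

50330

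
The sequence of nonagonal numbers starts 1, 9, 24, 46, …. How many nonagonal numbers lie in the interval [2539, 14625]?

38

The n-th nonagonal number is n(7n−5)/2.
Smallest index with value ≥ 2539: n = 28 (giving 2674).
Largest index with value ≤ 14625: n = 65 (giving 14625).
Indices 28 through 65: 38 terms.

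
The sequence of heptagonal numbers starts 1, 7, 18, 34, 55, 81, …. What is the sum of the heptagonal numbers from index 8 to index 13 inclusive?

1603

Σ i(5i−3)/2 = (5Σi² − 3Σi) / 2 over i = 8..13.
Σi = 91 − 28 = 63 and Σi² = 819 − 140 = 679.
(5·679 − 3·63) / 2 = 3206/2 = 1603.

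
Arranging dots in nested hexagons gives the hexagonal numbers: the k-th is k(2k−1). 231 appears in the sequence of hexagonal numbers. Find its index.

Set n(2n−1) = 231, giving 2n² − n − 231 = 0.
The discriminant is 1 + 8·231 = 1849, and √1849 = 43.
So n = (1 + 43) / 4 = 44/4 = 11.
Check: 11·(2·11 − 1) = 231. ✓

11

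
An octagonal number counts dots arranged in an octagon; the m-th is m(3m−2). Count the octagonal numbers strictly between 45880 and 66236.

The n-th octagonal number is n(3n−2).
Smallest index with value > 45880: n = 125 (giving 46625).
Largest index with value < 66236: n = 148 (giving 65416).
Indices 125 through 148: 24 terms.

24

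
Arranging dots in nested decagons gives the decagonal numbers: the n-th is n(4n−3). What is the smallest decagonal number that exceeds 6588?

6601

Solve n(4n−3) > 6588 for integer n.
The largest n with value ≤ 6588 is 40 (since 6280 ≤ 6588 < 6601), so the first above is n = 41, value 6601.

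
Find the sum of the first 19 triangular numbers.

Σ i(i+1)/2 = (Σi² + Σi) / 2 over i = 1..19.
Σi = 190 and Σi² = 2470.
(1·2470 + 1·190) / 2 = 2660/2 = 1330.

1330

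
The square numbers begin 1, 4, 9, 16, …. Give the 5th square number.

The 5th square number is n² with n = 5.
5² = 25.

25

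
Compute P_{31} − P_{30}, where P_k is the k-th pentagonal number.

91

Consecutive pentagonal numbers differ by 3n − 2: here 3·31 − 2 = 91.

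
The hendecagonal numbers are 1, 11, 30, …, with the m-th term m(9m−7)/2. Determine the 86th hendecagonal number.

The 86th hendecagonal number is n(9n−7)/2 with n = 86.
86·(9·86 − 7)/2 = 86·767/2 = 32981.

32981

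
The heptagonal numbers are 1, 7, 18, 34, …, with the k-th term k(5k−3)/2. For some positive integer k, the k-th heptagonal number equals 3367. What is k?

37

Set n(5n−3)/2 = 3367, giving 5n² − 3n − 6734 = 0.
The discriminant is 9 + 40·3367 = 134689, and √134689 = 367.
So n = (3 + 367) / 10 = 370/10 = 37.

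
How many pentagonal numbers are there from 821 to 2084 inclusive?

The n-th pentagonal number is n(3n−1)/2.
Smallest index with value ≥ 821: n = 24 (giving 852).
Largest index with value ≤ 2084: n = 37 (giving 2035).
Indices 24 through 37: 14 terms.

14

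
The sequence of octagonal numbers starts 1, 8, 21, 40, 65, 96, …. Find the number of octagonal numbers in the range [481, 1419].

The n-th octagonal number is n(3n−2).
Smallest index with value ≥ 481: n = 13 (giving 481).
Largest index with value ≤ 1419: n = 22 (giving 1408).
Indices 13 through 22: 10 terms.

10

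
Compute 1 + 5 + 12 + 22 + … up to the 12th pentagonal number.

Σ i(3i−1)/2 = (3Σi² − Σi) / 2 over i = 1..12.
Σi = 78 and Σi² = 650.
(3·650 − 1·78) / 2 = 1872/2 = 936.

936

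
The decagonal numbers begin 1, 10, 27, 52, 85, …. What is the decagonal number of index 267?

284355

The 267th decagonal number is n(4n−3) with n = 267.
267·(4·267 − 3) = 267·1065 = 284355.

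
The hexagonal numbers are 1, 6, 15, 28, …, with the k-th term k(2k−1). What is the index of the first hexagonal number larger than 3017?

40

Solve n(2n−1) > 3017 for integer n.
The largest n with value ≤ 3017 is 39 (since 3003 ≤ 3017 < 3160), so the first above is n = 40, value 3160.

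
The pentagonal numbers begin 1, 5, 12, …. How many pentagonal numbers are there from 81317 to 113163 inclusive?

42

The n-th pentagonal number is n(3n−1)/2.
Smallest index with value ≥ 81317: n = 233 (giving 81317).
Largest index with value ≤ 113163: n = 274 (giving 112477).
Indices 233 through 274: 42 terms.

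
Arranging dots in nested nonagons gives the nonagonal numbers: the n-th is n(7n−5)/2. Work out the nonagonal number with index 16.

The 16th nonagonal number is n(7n−5)/2 with n = 16.
16·(7·16 − 5)/2 = 16·107/2 = 856.

856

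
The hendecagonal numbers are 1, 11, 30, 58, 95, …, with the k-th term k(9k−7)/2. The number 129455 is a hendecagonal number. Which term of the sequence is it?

Set n(9n−7)/2 = 129455, giving 9n² − 7n − 258910 = 0.
The discriminant is 49 + 72·129455 = 9320809, and √9320809 = 3053.
So n = (7 + 3053) / 18 = 3060/18 = 170.

170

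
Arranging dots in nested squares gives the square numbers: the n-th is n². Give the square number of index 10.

100

The 10th square number is n² with n = 10.
10² = 100.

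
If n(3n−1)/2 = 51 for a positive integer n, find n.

6

Set n(3n−1)/2 = 51, giving 3n² − n − 102 = 0.
The discriminant is 1 + 24·51 = 1225, and √1225 = 35.
So n = (1 + 35) / 6 = 36/6 = 6.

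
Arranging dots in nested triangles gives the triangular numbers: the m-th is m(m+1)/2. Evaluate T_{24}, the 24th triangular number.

The 24th triangular number is n(n+1)/2 with n = 24.
24·25/2 = 600/2 = 300.

300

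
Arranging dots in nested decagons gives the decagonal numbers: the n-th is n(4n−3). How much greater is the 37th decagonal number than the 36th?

Consecutive decagonal numbers differ by 8n − 7: here 8·37 − 7 = 289.

289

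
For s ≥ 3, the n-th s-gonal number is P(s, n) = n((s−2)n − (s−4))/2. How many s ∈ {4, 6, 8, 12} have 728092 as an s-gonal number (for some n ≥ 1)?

1

s = 4: P(4, 853) = 727609 and P(4, 854) = 729316; 728092 is not s-gonal.
s = 6: P(6, 603) = 726615 and P(6, 604) = 729028; 728092 is not s-gonal.
s = 8: P(8, 492) = 725208 and P(8, 493) = 728161; 728092 is not s-gonal.
s = 12: P(12, 382) = 728092. ✓
Hits: s ∈ {12} → 1.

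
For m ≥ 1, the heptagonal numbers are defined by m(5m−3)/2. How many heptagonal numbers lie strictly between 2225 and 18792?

56

The n-th heptagonal number is n(5n−3)/2.
Smallest index with value > 2225: n = 31 (giving 2356).
Largest index with value < 18792: n = 86 (giving 18361).
Indices 31 through 86: 56 terms.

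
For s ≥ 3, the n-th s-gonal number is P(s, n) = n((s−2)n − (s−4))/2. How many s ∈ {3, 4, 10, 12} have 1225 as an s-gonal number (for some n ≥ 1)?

s = 3: P(3, 49) = 1225. ✓
s = 4: P(4, 35) = 1225. ✓
s = 10: P(10, 17) = 1105 and P(10, 18) = 1242; 1225 is not s-gonal.
s = 12: P(12, 16) = 1216 and P(12, 17) = 1377; 1225 is not s-gonal.
Hits: s ∈ {3, 4} → 2.

2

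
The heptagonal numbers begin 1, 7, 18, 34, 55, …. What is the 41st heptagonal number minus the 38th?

41·(5·41 − 3)/2 = 4141 and 38·(5·38 − 3)/2 = 3553.
Difference: 4141 − 3553 = 588.

588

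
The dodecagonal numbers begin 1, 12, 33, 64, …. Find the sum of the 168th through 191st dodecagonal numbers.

3854948

Σ i(5i−4) = 5Σi² − 4Σi over i = 168..191.
Σi = 18336 − 14028 = 4308 and Σi² = 2340896 − 1566460 = 774436.
5·774436 − 4·4308 = 3854948.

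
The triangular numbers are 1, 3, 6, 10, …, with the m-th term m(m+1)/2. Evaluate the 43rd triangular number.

43·44/2 = 1892/2 = 946.

946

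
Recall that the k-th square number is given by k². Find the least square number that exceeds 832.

Solve n² > 832 for integer n.
The largest n with value ≤ 832 is 28 (since 784 ≤ 832 < 841), so the first above is n = 29, value 841.

841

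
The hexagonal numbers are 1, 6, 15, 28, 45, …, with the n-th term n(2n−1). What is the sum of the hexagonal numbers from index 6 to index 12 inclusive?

Σ i(2i−1) = 2Σi² − Σi over i = 6..12.
Σi = 78 − 15 = 63 and Σi² = 650 − 55 = 595.
2·595 − 1·63 = 1127.

1127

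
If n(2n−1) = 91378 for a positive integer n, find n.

Set n(2n−1) = 91378, giving 2n² − n − 91378 = 0.
The discriminant is 1 + 8·91378 = 731025, and √731025 = 855.
So n = (1 + 855) / 4 = 856/4 = 214.

214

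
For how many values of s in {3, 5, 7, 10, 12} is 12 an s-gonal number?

2

s = 3: P(3, 4) = 10 and P(3, 5) = 15; 12 is not s-gonal.
s = 5: P(5, 3) = 12. ✓
s = 7: P(7, 2) = 7 and P(7, 3) = 18; 12 is not s-gonal.
s = 10: P(10, 2) = 10 and P(10, 3) = 27; 12 is not s-gonal.
s = 12: P(12, 2) = 12. ✓
Hits: s ∈ {5, 12} → 2.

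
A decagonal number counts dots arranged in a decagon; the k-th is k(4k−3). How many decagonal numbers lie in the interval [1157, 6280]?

The n-th decagonal number is n(4n−3).
Smallest index with value ≥ 1157: n = 18 (giving 1242).
Largest index with value ≤ 6280: n = 40 (giving 6280).
Indices 18 through 40: 23 terms.

23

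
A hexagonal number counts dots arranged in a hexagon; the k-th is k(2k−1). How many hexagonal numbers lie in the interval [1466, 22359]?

78

The n-th hexagonal number is n(2n−1).
Smallest index with value ≥ 1466: n = 28 (giving 1540).
Largest index with value ≤ 22359: n = 105 (giving 21945).
Indices 28 through 105: 78 terms.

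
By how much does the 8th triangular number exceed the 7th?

8

Consecutive triangular numbers differ by n: T_{8} − T_{7} = 8.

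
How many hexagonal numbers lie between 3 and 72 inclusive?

5

The n-th hexagonal number is n(2n−1).
Smallest index with value ≥ 3: n = 2 (giving 6).
Largest index with value ≤ 72: n = 6 (giving 66).
Indices 2 through 6: 5 terms.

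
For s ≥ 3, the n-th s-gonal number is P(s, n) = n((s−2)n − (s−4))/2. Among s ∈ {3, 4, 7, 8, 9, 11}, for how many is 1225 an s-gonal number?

s = 3: P(3, 49) = 1225. ✓
s = 4: P(4, 35) = 1225. ✓
s = 7: P(7, 22) = 1177 and P(7, 23) = 1288; 1225 is not s-gonal.
s = 8: P(8, 20) = 1160 and P(8, 21) = 1281; 1225 is not s-gonal.
s = 9: P(9, 19) = 1216 and P(9, 20) = 1350; 1225 is not s-gonal.
s = 11: P(11, 16) = 1096 and P(11, 17) = 1241; 1225 is not s-gonal.
Hits: s ∈ {3, 4} → 2.

2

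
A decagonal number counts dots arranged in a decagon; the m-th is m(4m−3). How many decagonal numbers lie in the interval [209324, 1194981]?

317

The n-th decagonal number is n(4n−3).
Smallest index with value ≥ 209324: n = 230 (giving 210910).
Largest index with value ≤ 1194981: n = 546 (giving 1190826).
Indices 230 through 546: 317 terms.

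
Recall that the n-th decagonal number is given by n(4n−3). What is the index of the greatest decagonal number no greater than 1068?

Solve n(4n−3) ≤ 1068 for integer n.
n = 16 gives 976 ≤ 1068, while n = 17 gives 1105 > 1068; so the answer is index 16.

16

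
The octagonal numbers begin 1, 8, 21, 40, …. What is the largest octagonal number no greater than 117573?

Solve n(3n−2) ≤ 117573 for integer n.
n = 198 gives 117216 ≤ 117573, while n = 199 gives 118405 > 117573; so the answer is 117216.

117216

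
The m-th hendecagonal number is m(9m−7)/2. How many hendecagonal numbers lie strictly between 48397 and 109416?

52

The n-th hendecagonal number is n(9n−7)/2.
Smallest index with value > 48397: n = 105 (giving 49245).
Largest index with value < 109416: n = 156 (giving 108966).
Indices 105 through 156: 52 terms.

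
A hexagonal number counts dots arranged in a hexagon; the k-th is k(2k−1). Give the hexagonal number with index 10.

190

The 10th hexagonal number is n(2n−1) with n = 10.
10·(2·10 − 1) = 10·19 = 190.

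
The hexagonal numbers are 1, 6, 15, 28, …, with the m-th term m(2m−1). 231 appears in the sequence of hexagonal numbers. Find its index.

11

Set n(2n−1) = 231, giving 2n² − n − 231 = 0.
The discriminant is 1 + 8·231 = 1849, and √1849 = 43.
So n = (1 + 43) / 4 = 44/4 = 11.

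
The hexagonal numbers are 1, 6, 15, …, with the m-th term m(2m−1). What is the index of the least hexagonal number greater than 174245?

296

Solve n(2n−1) > 174245 for integer n.
The largest n with value ≤ 174245 is 295 (since 173755 ≤ 174245 < 174936), so the first above is n = 296, value 174936.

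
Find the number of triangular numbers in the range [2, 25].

5

The n-th triangular number is n(n+1)/2.
Smallest index with value ≥ 2: n = 2 (giving 3).
Largest index with value ≤ 25: n = 6 (giving 21).
Indices 2 through 6: 5 terms.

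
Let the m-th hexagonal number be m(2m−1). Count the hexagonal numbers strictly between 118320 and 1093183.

The n-th hexagonal number is n(2n−1).
Smallest index with value > 118320: n = 244 (giving 118828).
Largest index with value < 1093183: n = 739 (giving 1091503).
Indices 244 through 739: 496 terms.

496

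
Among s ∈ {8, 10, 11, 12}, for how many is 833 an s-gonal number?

s = 8: P(8, 17) = 833. ✓
s = 10: P(10, 14) = 742 and P(10, 15) = 855; 833 is not s-gonal.
s = 11: P(11, 14) = 833. ✓
s = 12: P(12, 13) = 793 and P(12, 14) = 924; 833 is not s-gonal.
Hits: s ∈ {8, 11} → 2.

2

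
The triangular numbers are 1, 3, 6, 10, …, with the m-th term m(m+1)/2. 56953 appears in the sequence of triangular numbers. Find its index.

Set n(n+1)/2 = 56953, giving n² + n − 113906 = 0.
The discriminant is 1 + 8·56953 = 455625, and √455625 = 675.
So n = (-1 + 675) / 2 = 674/2 = 337.
Check: 337·338/2 = 56953. ✓

337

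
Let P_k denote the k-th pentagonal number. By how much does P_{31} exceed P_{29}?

31·(3·31 − 1)/2 = 1426 and 29·(3·29 − 1)/2 = 1247.
Difference: 1426 − 1247 = 179.

179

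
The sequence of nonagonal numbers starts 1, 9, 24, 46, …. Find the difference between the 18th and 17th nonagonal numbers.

120

Consecutive nonagonal numbers differ by 7n − 6: here 7·18 − 6 = 120.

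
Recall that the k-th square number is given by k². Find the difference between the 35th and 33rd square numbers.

136

35² = 1225 and 33² = 1089.
Difference: 1225 − 1089 = 136.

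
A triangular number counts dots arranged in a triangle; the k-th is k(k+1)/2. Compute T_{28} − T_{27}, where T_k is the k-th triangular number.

Consecutive triangular numbers differ by n: T_{28} − T_{27} = 28.

28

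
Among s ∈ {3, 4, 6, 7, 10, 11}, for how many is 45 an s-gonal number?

s = 3: P(3, 9) = 45. ✓
s = 4: P(4, 6) = 36 and P(4, 7) = 49; 45 is not s-gonal.
s = 6: P(6, 5) = 45. ✓
s = 7: P(7, 4) = 34 and P(7, 5) = 55; 45 is not s-gonal.
s = 10: P(10, 3) = 27 and P(10, 4) = 52; 45 is not s-gonal.
s = 11: P(11, 3) = 30 and P(11, 4) = 58; 45 is not s-gonal.
Hits: s ∈ {3, 6} → 2.

2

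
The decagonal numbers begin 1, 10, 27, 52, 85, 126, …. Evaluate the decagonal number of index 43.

7267

The 43rd decagonal number is n(4n−3) with n = 43.
43·(4·43 − 3) = 43·169 = 7267.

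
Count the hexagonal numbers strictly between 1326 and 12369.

The n-th hexagonal number is n(2n−1).
Smallest index with value > 1326: n = 27 (giving 1431).
Largest index with value < 12369: n = 78 (giving 12090).
Indices 27 through 78: 52 terms.

52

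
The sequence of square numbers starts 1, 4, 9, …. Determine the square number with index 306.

The 306th square number is n² with n = 306.
306² = 93636.

93636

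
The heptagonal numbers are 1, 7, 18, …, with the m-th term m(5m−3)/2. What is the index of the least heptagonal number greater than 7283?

55

Solve n(5n−3)/2 > 7283 for integer n.
The largest n with value ≤ 7283 is 54 (since 7209 ≤ 7283 < 7480), so the first above is n = 55, value 7480.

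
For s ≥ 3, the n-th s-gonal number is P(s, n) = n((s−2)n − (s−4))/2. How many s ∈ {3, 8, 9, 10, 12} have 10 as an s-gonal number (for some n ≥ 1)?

s = 3: P(3, 4) = 10. ✓
s = 8: P(8, 2) = 8 and P(8, 3) = 21; 10 is not s-gonal.
s = 9: P(9, 2) = 9 and P(9, 3) = 24; 10 is not s-gonal.
s = 10: P(10, 2) = 10. ✓
s = 12: P(12, 1) = 1 and P(12, 2) = 12; 10 is not s-gonal.
Hits: s ∈ {3, 10} → 2.

2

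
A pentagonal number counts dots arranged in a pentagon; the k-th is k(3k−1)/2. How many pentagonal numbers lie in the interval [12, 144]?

7

The n-th pentagonal number is n(3n−1)/2.
Smallest index with value ≥ 12: n = 3 (giving 12).
Largest index with value ≤ 144: n = 9 (giving 117).
Indices 3 through 9: 7 terms.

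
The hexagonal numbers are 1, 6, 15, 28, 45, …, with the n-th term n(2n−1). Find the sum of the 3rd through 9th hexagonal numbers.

518

Σ i(2i−1) = 2Σi² − Σi over i = 3..9.
Σi = 45 − 3 = 42 and Σi² = 285 − 5 = 280.
2·280 − 1·42 = 518.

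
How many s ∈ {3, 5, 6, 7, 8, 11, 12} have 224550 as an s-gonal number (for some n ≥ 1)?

s = 3: P(3, 669) = 224115 and P(3, 670) = 224785; 224550 is not s-gonal.
s = 5: P(5, 387) = 224460 and P(5, 388) = 225622; 224550 is not s-gonal.
s = 6: P(6, 335) = 224115 and P(6, 336) = 225456; 224550 is not s-gonal.
s = 7: P(7, 300) = 224550. ✓
s = 8: P(8, 273) = 223041 and P(8, 274) = 224680; 224550 is not s-gonal.
s = 11: P(11, 223) = 223000 and P(11, 224) = 225008; 224550 is not s-gonal.
s = 12: P(12, 212) = 223872 and P(12, 213) = 225993; 224550 is not s-gonal.
Hits: s ∈ {7} → 1.

1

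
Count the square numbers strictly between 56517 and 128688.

The n-th square number is n².
Smallest index with value > 56517: n = 238 (giving 56644).
Largest index with value < 128688: n = 358 (giving 128164).
Indices 238 through 358: 121 terms.

121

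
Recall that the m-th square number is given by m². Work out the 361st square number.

The 361st square number is n² with n = 361.
361² = 130321.

130321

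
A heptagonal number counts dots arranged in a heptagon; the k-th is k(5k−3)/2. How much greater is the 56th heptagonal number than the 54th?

56·(5·56 − 3)/2 = 7756 and 54·(5·54 − 3)/2 = 7209.
Difference: 7756 − 7209 = 547.

547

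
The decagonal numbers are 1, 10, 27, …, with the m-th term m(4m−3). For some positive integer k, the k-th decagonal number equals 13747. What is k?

59

Set n(4n−3) = 13747, giving 4n² − 3n − 13747 = 0.
The discriminant is 9 + 16·13747 = 219961, and √219961 = 469.
So n = (3 + 469) / 8 = 472/8 = 59.
Check: 59·(4·59 − 3) = 13747. ✓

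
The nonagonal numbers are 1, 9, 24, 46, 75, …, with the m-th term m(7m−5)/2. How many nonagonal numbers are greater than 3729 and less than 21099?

The n-th nonagonal number is n(7n−5)/2.
Smallest index with value > 3729: n = 34 (giving 3961).
Largest index with value < 21099: n = 77 (giving 20559).
Indices 34 through 77: 44 terms.

44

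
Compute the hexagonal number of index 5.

The 5th hexagonal number is n(2n−1) with n = 5.
5·(2·5 − 1) = 5·9 = 45.

45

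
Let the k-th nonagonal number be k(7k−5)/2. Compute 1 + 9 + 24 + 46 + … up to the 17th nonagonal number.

5865

Σ i(7i−5)/2 = (7Σi² − 5Σi) / 2 over i = 1..17.
Σi = 153 and Σi² = 1785.
(7·1785 − 5·153) / 2 = 11730/2 = 5865.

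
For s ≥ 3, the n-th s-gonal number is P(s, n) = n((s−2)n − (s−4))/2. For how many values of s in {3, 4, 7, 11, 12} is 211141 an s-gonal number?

1

s = 3: P(3, 649) = 210925 and P(3, 650) = 211575; 211141 is not s-gonal.
s = 4: P(4, 459) = 210681 and P(4, 460) = 211600; 211141 is not s-gonal.
s = 7: P(7, 290) = 209815 and P(7, 291) = 211266; 211141 is not s-gonal.
s = 11: P(11, 217) = 211141. ✓
s = 12: P(12, 205) = 209305 and P(12, 206) = 211356; 211141 is not s-gonal.
Hits: s ∈ {11} → 1.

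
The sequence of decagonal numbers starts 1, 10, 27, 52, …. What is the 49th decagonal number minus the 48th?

Consecutive decagonal numbers differ by 8n − 7: here 8·49 − 7 = 385.

385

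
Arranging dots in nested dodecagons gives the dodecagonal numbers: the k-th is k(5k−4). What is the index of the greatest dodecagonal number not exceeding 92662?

136

Solve n(5n−4) ≤ 92662 for integer n.
n = 136 gives 91936 ≤ 92662, while n = 137 gives 93297 > 92662; so the answer is index 136.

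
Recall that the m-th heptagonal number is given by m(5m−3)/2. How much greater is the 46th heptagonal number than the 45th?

226

Consecutive heptagonal numbers differ by 5n − 4: here 5·46 − 4 = 226.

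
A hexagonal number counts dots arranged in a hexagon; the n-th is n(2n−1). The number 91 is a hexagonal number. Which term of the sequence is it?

7

Set n(2n−1) = 91, giving 2n² − n − 91 = 0.
The discriminant is 1 + 8·91 = 729, and √729 = 27.
So n = (1 + 27) / 4 = 28/4 = 7.
Check: 7·(2·7 − 1) = 91. ✓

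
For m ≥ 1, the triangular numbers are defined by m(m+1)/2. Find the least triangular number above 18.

21

Solve n(n+1)/2 > 18 for integer n.
The largest n with value ≤ 18 is 5 (since 15 ≤ 18 < 21), so the first above is n = 6, value 21.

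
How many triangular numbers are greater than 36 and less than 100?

5

The n-th triangular number is n(n+1)/2.
Smallest index with value > 36: n = 9 (giving 45).
Largest index with value < 100: n = 13 (giving 91).
Indices 9 through 13: 5 terms.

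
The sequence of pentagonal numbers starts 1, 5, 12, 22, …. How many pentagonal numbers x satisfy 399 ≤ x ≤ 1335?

The n-th pentagonal number is n(3n−1)/2.
Smallest index with value ≥ 399: n = 17 (giving 425).
Largest index with value ≤ 1335: n = 30 (giving 1335).
Indices 17 through 30: 14 terms.

14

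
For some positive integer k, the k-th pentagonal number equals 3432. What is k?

48

Set n(3n−1)/2 = 3432, giving 3n² − n − 6864 = 0.
The discriminant is 1 + 24·3432 = 82369, and √82369 = 287.
So n = (1 + 287) / 6 = 288/6 = 48.
Check: 48·(3·48 − 1)/2 = 3432. ✓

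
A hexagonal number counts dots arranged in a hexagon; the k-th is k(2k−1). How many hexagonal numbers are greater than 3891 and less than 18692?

52

The n-th hexagonal number is n(2n−1).
Smallest index with value > 3891: n = 45 (giving 4005).
Largest index with value < 18692: n = 96 (giving 18336).
Indices 45 through 96: 52 terms.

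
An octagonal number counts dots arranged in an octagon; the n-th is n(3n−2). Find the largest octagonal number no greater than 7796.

7701

Solve n(3n−2) ≤ 7796 for integer n.
n = 51 gives 7701 ≤ 7796, while n = 52 gives 8008 > 7796; so the answer is 7701.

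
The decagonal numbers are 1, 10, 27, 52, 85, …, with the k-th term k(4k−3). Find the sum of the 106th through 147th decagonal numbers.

2697121

Σ i(4i−3) = 4Σi² − 3Σi over i = 106..147.
Σi = 10878 − 5565 = 5313 and Σi² = 1069670 − 391405 = 678265.
4·678265 − 3·5313 = 2697121.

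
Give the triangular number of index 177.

The 177th triangular number is n(n+1)/2 with n = 177.
177·178/2 = 31506/2 = 15753.

15753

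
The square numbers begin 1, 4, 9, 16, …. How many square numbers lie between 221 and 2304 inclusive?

34

The n-th square number is n².
Smallest index with value ≥ 221: n = 15 (giving 225).
Largest index with value ≤ 2304: n = 48 (giving 2304).
Indices 15 through 48: 34 terms.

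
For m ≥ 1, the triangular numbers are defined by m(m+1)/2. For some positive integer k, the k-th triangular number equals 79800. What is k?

399

Set n(n+1)/2 = 79800, giving n² + n − 159600 = 0.
So n = (-1 + 799) / 2 = 798/2 = 399.
Check: 399·400/2 = 79800. ✓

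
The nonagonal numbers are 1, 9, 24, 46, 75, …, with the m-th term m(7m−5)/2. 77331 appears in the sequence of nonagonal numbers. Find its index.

Set n(7n−5)/2 = 77331, giving 7n² − 5n − 154662 = 0.
The discriminant is 25 + 56·77331 = 4330561, and √4330561 = 2081.
So n = (5 + 2081) / 14 = 2086/14 = 149.

149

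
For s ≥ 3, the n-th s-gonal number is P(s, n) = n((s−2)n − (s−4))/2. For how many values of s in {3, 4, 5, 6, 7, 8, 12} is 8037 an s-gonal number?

s = 3: P(3, 126) = 8001 and P(3, 127) = 8128; 8037 is not s-gonal.
s = 4: P(4, 89) = 7921 and P(4, 90) = 8100; 8037 is not s-gonal.
s = 5: P(5, 73) = 7957 and P(5, 74) = 8177; 8037 is not s-gonal.
s = 6: P(6, 63) = 7875 and P(6, 64) = 8128; 8037 is not s-gonal.
s = 7: P(7, 57) = 8037. ✓
s = 8: P(8, 52) = 8008 and P(8, 53) = 8321; 8037 is not s-gonal.
s = 12: P(12, 40) = 7840 and P(12, 41) = 8241; 8037 is not s-gonal.
Hits: s ∈ {7} → 1.

1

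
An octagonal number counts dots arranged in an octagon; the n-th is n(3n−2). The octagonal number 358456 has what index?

Set n(3n−2) = 358456, giving 3n² − 2n − 358456 = 0.
So n = (2 + 2074) / 6 = 2076/6 = 346.
Check: 346·(3·346 − 2) = 358456. ✓

346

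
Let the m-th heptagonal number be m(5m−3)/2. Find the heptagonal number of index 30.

2205

30·(5·30 − 3)/2 = 30·147/2 = 2205.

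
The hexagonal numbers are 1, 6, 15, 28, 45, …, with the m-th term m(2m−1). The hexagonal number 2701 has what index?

37

Set n(2n−1) = 2701, giving 2n² − n − 2701 = 0.
The discriminant is 1 + 8·2701 = 21609, and √21609 = 147.
So n = (1 + 147) / 4 = 148/4 = 37.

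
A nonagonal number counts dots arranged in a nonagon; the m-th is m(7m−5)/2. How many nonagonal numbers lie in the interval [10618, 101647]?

The n-th nonagonal number is n(7n−5)/2.
Smallest index with value ≥ 10618: n = 56 (giving 10836).
Largest index with value ≤ 101647: n = 170 (giving 100725).
Indices 56 through 170: 115 terms.

115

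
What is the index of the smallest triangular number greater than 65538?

Solve n(n+1)/2 > 65538 for integer n.
The largest n with value ≤ 65538 is 361 (since 65341 ≤ 65538 < 65703), so the first above is n = 362, value 65703.

362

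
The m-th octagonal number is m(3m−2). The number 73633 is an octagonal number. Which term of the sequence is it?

157

Set n(3n−2) = 73633, giving 3n² − 2n − 73633 = 0.
The discriminant is 4 + 12·73633 = 883600, and √883600 = 940.
So n = (2 + 940) / 6 = 942/6 = 157.
Check: 157·(3·157 − 2) = 73633. ✓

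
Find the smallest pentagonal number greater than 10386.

Solve n(3n−1)/2 > 10386 for integer n.
The largest n with value ≤ 10386 is 83 (since 10292 ≤ 10386 < 10542), so the first above is n = 84, value 10542.

10542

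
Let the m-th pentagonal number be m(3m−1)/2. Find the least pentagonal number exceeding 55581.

Solve n(3n−1)/2 > 55581 for integer n.
The largest n with value ≤ 55581 is 192 (since 55200 ≤ 55581 < 55777), so the first above is n = 193, value 55777.

55777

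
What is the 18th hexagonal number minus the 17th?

69

Consecutive hexagonal numbers differ by 4n − 3: here 4·18 − 3 = 69.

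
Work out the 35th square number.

35² = 1225.

1225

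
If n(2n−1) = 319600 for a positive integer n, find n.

Set n(2n−1) = 319600, giving 2n² − n − 319600 = 0.
The discriminant is 1 + 8·319600 = 2556801, and √2556801 = 1599.
So n = (1 + 1599) / 4 = 1600/4 = 400.

400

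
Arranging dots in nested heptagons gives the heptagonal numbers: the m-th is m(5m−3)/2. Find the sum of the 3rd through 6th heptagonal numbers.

188

Σ i(5i−3)/2 = (5Σi² − 3Σi) / 2 over i = 3..6.
Σi = 21 − 3 = 18 and Σi² = 91 − 5 = 86.
(5·86 − 3·18) / 2 = 376/2 = 188.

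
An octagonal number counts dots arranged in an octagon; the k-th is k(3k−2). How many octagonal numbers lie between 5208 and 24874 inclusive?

50

The n-th octagonal number is n(3n−2).
Smallest index with value ≥ 5208: n = 42 (giving 5208).
Largest index with value ≤ 24874: n = 91 (giving 24661).
Indices 42 through 91: 50 terms.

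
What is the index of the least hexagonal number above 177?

10

Solve n(2n−1) > 177 for integer n.
The largest n with value ≤ 177 is 9 (since 153 ≤ 177 < 190), so the first above is n = 10, value 190.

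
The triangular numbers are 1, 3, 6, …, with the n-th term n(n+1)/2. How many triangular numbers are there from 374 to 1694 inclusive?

31

The n-th triangular number is n(n+1)/2.
Smallest index with value ≥ 374: n = 27 (giving 378).
Largest index with value ≤ 1694: n = 57 (giving 1653).
Indices 27 through 57: 31 terms.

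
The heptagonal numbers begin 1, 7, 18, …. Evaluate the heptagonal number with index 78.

The 78th heptagonal number is n(5n−3)/2 with n = 78.
78·(5·78 − 3)/2 = 78·387/2 = 15093.

15093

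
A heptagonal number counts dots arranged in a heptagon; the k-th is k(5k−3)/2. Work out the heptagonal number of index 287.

205492

The 287th heptagonal number is n(5n−3)/2 with n = 287.
287·(5·287 − 3)/2 = 287·1432/2 = 287·716 = 205492.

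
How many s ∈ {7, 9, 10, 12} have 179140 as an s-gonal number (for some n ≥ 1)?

s = 7: P(7, 267) = 177822 and P(7, 268) = 179158; 179140 is not s-gonal.
s = 9: P(9, 226) = 178201 and P(9, 227) = 179784; 179140 is not s-gonal.
s = 10: P(10, 212) = 179140. ✓
s = 12: P(12, 189) = 177849 and P(12, 190) = 179740; 179140 is not s-gonal.
Hits: s ∈ {10} → 1.

1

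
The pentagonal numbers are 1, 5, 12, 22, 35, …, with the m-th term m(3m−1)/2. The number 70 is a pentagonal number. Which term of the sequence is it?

Set n(3n−1)/2 = 70, giving 3n² − n − 140 = 0.
The discriminant is 1 + 24·70 = 1681, and √1681 = 41.
So n = (1 + 41) / 6 = 42/6 = 7.

7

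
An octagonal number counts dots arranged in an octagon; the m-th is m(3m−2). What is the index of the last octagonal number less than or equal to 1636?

Solve n(3n−2) ≤ 1636 for integer n.
n = 23 gives 1541 ≤ 1636, while n = 24 gives 1680 > 1636; so the answer is index 23.

23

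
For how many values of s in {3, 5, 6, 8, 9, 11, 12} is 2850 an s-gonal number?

s = 3: P(3, 75) = 2850. ✓
s = 5: P(5, 43) = 2752 and P(5, 44) = 2882; 2850 is not s-gonal.
s = 6: P(6, 38) = 2850. ✓
s = 8: P(8, 31) = 2821 and P(8, 32) = 3008; 2850 is not s-gonal.
s = 9: P(9, 28) = 2674 and P(9, 29) = 2871; 2850 is not s-gonal.
s = 11: P(11, 25) = 2725 and P(11, 26) = 2951; 2850 is not s-gonal.
s = 12: P(12, 24) = 2784 and P(12, 25) = 3025; 2850 is not s-gonal.
Hits: s ∈ {3, 6} → 2.

2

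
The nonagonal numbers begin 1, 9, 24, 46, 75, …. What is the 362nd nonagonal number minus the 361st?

2528

Consecutive nonagonal numbers differ by 7n − 6: here 7·362 − 6 = 2528.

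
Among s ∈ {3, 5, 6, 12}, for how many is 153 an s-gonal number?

s = 3: P(3, 17) = 153. ✓
s = 5: P(5, 10) = 145 and P(5, 11) = 176; 153 is not s-gonal.
s = 6: P(6, 9) = 153. ✓
s = 12: P(12, 5) = 105 and P(12, 6) = 156; 153 is not s-gonal.
Hits: s ∈ {3, 6} → 2.

2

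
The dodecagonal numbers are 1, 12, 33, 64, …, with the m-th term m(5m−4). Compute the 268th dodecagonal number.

358048

268·(5·268 − 4) = 268·1336 = 358048.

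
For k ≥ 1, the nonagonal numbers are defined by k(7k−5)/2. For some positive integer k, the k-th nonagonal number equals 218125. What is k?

250

Set n(7n−5)/2 = 218125, giving 7n² − 5n − 436250 = 0.
The discriminant is 25 + 56·218125 = 12215025, and √12215025 = 3495.
So n = (5 + 3495) / 14 = 3500/14 = 250.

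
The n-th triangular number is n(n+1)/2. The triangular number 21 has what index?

Set n(n+1)/2 = 21, giving n² + n − 42 = 0.
The discriminant is 1 + 8·21 = 169, and √169 = 13.
So n = (-1 + 13) / 2 = 12/2 = 6.

6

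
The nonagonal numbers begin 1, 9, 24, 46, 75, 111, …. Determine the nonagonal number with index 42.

6069

The 42nd nonagonal number is n(7n−5)/2 with n = 42.
42·(7·42 − 5)/2 = 42·289/2 = 6069.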